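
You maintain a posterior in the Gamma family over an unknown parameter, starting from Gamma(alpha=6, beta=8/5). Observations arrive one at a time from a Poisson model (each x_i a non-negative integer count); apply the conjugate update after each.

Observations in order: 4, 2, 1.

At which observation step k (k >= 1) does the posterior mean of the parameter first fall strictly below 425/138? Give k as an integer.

obs 1: x=4 → posterior Gamma(10, 13/5)
obs 2: x=2 → posterior Gamma(12, 18/5)
obs 3: x=1 → posterior Gamma(13, 23/5)

k = 3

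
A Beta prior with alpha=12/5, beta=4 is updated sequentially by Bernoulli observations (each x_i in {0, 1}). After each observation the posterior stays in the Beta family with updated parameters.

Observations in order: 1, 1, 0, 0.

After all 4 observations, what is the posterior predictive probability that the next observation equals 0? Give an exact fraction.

obs 1: x=1 → posterior Beta(17/5, 4)
obs 2: x=1 → posterior Beta(22/5, 4)
obs 3: x=0 → posterior Beta(22/5, 5)
obs 4: x=0 → posterior Beta(22/5, 6)

15/26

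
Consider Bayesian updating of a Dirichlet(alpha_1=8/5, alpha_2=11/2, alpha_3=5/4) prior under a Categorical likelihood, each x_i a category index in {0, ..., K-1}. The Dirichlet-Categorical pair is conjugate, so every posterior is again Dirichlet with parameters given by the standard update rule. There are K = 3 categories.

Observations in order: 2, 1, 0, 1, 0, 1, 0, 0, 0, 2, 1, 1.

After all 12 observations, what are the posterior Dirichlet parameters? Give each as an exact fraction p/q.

obs 1: x=2 → posterior Dirichlet(8/5, 11/2, 9/4)
obs 2: x=1 → posterior Dirichlet(8/5, 13/2, 9/4)
obs 3: x=0 → posterior Dirichlet(13/5, 13/2, 9/4)
obs 4: x=1 → posterior Dirichlet(13/5, 15/2, 9/4)
obs 5: x=0 → posterior Dirichlet(18/5, 15/2, 9/4)
obs 6: x=1 → posterior Dirichlet(18/5, 17/2, 9/4)
obs 7: x=0 → posterior Dirichlet(23/5, 17/2, 9/4)
obs 8: x=0 → posterior Dirichlet(28/5, 17/2, 9/4)
obs 9: x=0 → posterior Dirichlet(33/5, 17/2, 9/4)
obs 10: x=2 → posterior Dirichlet(33/5, 17/2, 13/4)
obs 11: x=1 → posterior Dirichlet(33/5, 19/2, 13/4)
obs 12: x=1 → posterior Dirichlet(33/5, 21/2, 13/4)

alpha_1=33/5, alpha_2=21/2, alpha_3=13/4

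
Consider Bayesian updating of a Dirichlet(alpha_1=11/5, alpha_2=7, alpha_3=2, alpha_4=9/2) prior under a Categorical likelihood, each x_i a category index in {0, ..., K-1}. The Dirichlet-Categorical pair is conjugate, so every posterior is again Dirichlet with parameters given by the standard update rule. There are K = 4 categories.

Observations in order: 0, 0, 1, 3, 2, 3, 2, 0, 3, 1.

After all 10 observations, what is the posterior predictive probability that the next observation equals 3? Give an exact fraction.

75/257

obs 1: x=0 → posterior Dirichlet(16/5, 7, 2, 9/2)
obs 2: x=0 → posterior Dirichlet(21/5, 7, 2, 9/2)
obs 3: x=1 → posterior Dirichlet(21/5, 8, 2, 9/2)
obs 4: x=3 → posterior Dirichlet(21/5, 8, 2, 11/2)
obs 5: x=2 → posterior Dirichlet(21/5, 8, 3, 11/2)
obs 6: x=3 → posterior Dirichlet(21/5, 8, 3, 13/2)
obs 7: x=2 → posterior Dirichlet(21/5, 8, 4, 13/2)
obs 8: x=0 → posterior Dirichlet(26/5, 8, 4, 13/2)
obs 9: x=3 → posterior Dirichlet(26/5, 8, 4, 15/2)
obs 10: x=1 → posterior Dirichlet(26/5, 9, 4, 15/2)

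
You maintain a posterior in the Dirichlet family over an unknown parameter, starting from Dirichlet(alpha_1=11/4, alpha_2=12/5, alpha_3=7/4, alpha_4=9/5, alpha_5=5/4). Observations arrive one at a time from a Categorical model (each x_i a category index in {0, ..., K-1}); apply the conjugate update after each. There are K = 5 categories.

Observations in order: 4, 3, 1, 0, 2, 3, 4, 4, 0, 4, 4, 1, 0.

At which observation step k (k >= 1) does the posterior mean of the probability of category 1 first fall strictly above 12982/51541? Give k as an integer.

obs 1: x=4 → posterior Dirichlet(11/4, 12/5, 7/4, 9/5, 9/4)
obs 2: x=3 → posterior Dirichlet(11/4, 12/5, 7/4, 14/5, 9/4)
obs 3: x=1 → posterior Dirichlet(11/4, 17/5, 7/4, 14/5, 9/4)
obs 4: x=0 → posterior Dirichlet(15/4, 17/5, 7/4, 14/5, 9/4)
obs 5: x=2 → posterior Dirichlet(15/4, 17/5, 11/4, 14/5, 9/4)
obs 6: x=3 → posterior Dirichlet(15/4, 17/5, 11/4, 19/5, 9/4)
obs 7: x=4 → posterior Dirichlet(15/4, 17/5, 11/4, 19/5, 13/4)
obs 8: x=4 → posterior Dirichlet(15/4, 17/5, 11/4, 19/5, 17/4)
obs 9: x=0 → posterior Dirichlet(19/4, 17/5, 11/4, 19/5, 17/4)
obs 10: x=4 → posterior Dirichlet(19/4, 17/5, 11/4, 19/5, 21/4)
obs 11: x=4 → posterior Dirichlet(19/4, 17/5, 11/4, 19/5, 25/4)
obs 12: x=1 → posterior Dirichlet(19/4, 22/5, 11/4, 19/5, 25/4)
obs 13: x=0 → posterior Dirichlet(23/4, 22/5, 11/4, 19/5, 25/4)

k = 3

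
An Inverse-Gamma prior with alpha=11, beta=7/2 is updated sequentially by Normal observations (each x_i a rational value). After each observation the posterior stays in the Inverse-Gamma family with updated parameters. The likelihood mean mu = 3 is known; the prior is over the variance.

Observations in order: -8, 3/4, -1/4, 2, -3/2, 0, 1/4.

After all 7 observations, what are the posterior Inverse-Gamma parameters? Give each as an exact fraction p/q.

alpha=29/2, beta=2903/32

obs 1: x=-8 → posterior Inverse-Gamma(23/2, 64)
obs 2: x=3/4 → posterior Inverse-Gamma(12, 2129/32)
obs 3: x=-1/4 → posterior Inverse-Gamma(25/2, 1149/16)
obs 4: x=2 → posterior Inverse-Gamma(13, 1157/16)
obs 5: x=-3/2 → posterior Inverse-Gamma(27/2, 1319/16)
obs 6: x=0 → posterior Inverse-Gamma(14, 1391/16)
obs 7: x=1/4 → posterior Inverse-Gamma(29/2, 2903/32)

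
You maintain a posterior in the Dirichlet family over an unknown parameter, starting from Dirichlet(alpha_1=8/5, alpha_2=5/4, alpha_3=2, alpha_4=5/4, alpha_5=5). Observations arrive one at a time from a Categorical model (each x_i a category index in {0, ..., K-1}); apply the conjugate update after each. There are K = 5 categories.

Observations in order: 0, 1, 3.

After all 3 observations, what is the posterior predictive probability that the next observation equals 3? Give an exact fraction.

15/94

obs 1: x=0 → posterior Dirichlet(13/5, 5/4, 2, 5/4, 5)
obs 2: x=1 → posterior Dirichlet(13/5, 9/4, 2, 5/4, 5)
obs 3: x=3 → posterior Dirichlet(13/5, 9/4, 2, 9/4, 5)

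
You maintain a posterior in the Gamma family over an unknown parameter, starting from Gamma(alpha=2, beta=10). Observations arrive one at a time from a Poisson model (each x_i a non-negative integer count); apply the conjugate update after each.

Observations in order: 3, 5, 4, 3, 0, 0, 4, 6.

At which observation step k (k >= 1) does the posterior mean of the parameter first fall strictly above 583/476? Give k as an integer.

obs 1: x=3 → posterior Gamma(5, 11)
obs 2: x=5 → posterior Gamma(10, 12)
obs 3: x=4 → posterior Gamma(14, 13)
obs 4: x=3 → posterior Gamma(17, 14)
obs 5: x=0 → posterior Gamma(17, 15)
obs 6: x=0 → posterior Gamma(17, 16)
obs 7: x=4 → posterior Gamma(21, 17)
obs 8: x=6 → posterior Gamma(27, 18)

k = 7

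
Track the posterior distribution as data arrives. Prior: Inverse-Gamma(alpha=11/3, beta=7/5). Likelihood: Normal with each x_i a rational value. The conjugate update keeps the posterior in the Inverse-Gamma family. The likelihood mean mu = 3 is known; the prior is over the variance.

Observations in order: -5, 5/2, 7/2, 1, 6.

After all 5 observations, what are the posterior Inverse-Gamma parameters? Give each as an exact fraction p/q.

alpha=37/6, beta=803/20

obs 1: x=-5 → posterior Inverse-Gamma(25/6, 167/5)
obs 2: x=5/2 → posterior Inverse-Gamma(14/3, 1341/40)
obs 3: x=7/2 → posterior Inverse-Gamma(31/6, 673/20)
obs 4: x=1 → posterior Inverse-Gamma(17/3, 713/20)
obs 5: x=6 → posterior Inverse-Gamma(37/6, 803/20)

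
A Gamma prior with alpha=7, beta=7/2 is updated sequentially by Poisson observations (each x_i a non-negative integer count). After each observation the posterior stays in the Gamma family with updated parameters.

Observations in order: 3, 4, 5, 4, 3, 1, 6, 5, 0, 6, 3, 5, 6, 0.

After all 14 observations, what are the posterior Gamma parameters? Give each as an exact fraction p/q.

obs 1: x=3 → posterior Gamma(10, 9/2)
obs 2: x=4 → posterior Gamma(14, 11/2)
obs 3: x=5 → posterior Gamma(19, 13/2)
obs 4: x=4 → posterior Gamma(23, 15/2)
obs 5: x=3 → posterior Gamma(26, 17/2)
obs 6: x=1 → posterior Gamma(27, 19/2)
obs 7: x=6 → posterior Gamma(33, 21/2)
obs 8: x=5 → posterior Gamma(38, 23/2)
obs 9: x=0 → posterior Gamma(38, 25/2)
obs 10: x=6 → posterior Gamma(44, 27/2)
obs 11: x=3 → posterior Gamma(47, 29/2)
obs 12: x=5 → posterior Gamma(52, 31/2)
obs 13: x=6 → posterior Gamma(58, 33/2)
obs 14: x=0 → posterior Gamma(58, 35/2)

alpha=58, beta=35/2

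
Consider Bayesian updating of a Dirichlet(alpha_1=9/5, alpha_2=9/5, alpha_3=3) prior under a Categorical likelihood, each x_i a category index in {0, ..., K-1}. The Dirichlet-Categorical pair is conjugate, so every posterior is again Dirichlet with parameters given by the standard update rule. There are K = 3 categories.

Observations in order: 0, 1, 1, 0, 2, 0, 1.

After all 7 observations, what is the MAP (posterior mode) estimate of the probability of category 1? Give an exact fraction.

19/53

obs 1: x=0 → posterior Dirichlet(14/5, 9/5, 3)
obs 2: x=1 → posterior Dirichlet(14/5, 14/5, 3)
obs 3: x=1 → posterior Dirichlet(14/5, 19/5, 3)
obs 4: x=0 → posterior Dirichlet(19/5, 19/5, 3)
obs 5: x=2 → posterior Dirichlet(19/5, 19/5, 4)
obs 6: x=0 → posterior Dirichlet(24/5, 19/5, 4)
obs 7: x=1 → posterior Dirichlet(24/5, 24/5, 4)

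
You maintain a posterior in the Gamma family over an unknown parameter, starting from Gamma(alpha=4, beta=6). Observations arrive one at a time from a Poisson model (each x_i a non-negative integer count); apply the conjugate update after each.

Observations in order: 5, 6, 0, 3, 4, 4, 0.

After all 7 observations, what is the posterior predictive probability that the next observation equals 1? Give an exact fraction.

obs 1: x=5 → posterior Gamma(9, 7)
obs 2: x=6 → posterior Gamma(15, 8)
obs 3: x=0 → posterior Gamma(15, 9)
obs 4: x=3 → posterior Gamma(18, 10)
obs 5: x=4 → posterior Gamma(22, 11)
obs 6: x=4 → posterior Gamma(26, 12)
obs 7: x=0 → posterior Gamma(26, 13)

1192533292512492016559195008117/4409881988973140565222492209152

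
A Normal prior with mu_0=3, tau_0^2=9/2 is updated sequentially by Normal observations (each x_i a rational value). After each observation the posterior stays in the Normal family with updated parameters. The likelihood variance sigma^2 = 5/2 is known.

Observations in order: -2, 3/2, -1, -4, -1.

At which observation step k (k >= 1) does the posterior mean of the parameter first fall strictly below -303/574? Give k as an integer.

k = 4

obs 1: x=-2 → posterior Normal(-3/14, 45/28)
obs 2: x=3/2 → posterior Normal(21/46, 45/46)
obs 3: x=-1 → posterior Normal(3/64, 45/64)
obs 4: x=-4 → posterior Normal(-69/82, 45/82)
obs 5: x=-1 → posterior Normal(-87/100, 9/20)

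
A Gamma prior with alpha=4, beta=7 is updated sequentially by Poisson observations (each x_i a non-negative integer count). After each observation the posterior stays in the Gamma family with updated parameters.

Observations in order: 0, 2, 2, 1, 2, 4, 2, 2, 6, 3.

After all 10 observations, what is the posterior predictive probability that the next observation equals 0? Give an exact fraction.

28351092476867700887730107366063041/140485060518220186283313934500888576

obs 1: x=0 → posterior Gamma(4, 8)
obs 2: x=2 → posterior Gamma(6, 9)
obs 3: x=2 → posterior Gamma(8, 10)
obs 4: x=1 → posterior Gamma(9, 11)
obs 5: x=2 → posterior Gamma(11, 12)
obs 6: x=4 → posterior Gamma(15, 13)
obs 7: x=2 → posterior Gamma(17, 14)
obs 8: x=2 → posterior Gamma(19, 15)
obs 9: x=6 → posterior Gamma(25, 16)
obs 10: x=3 → posterior Gamma(28, 17)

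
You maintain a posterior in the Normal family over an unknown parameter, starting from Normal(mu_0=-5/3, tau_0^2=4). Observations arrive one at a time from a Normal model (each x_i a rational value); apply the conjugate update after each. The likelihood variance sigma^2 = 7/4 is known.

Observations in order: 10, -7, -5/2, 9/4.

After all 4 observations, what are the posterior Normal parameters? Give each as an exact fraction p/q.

obs 1: x=10 → posterior Normal(445/69, 28/23)
obs 2: x=-7 → posterior Normal(109/117, 28/39)
obs 3: x=-5/2 → posterior Normal(-1/15, 28/55)
obs 4: x=9/4 → posterior Normal(97/213, 28/71)

mu_0=97/213, tau_0^2=28/71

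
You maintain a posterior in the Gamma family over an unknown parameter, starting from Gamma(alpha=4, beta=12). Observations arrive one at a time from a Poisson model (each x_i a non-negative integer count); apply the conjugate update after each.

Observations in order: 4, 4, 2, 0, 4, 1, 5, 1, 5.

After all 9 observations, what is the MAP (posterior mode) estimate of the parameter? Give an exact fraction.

29/21

obs 1: x=4 → posterior Gamma(8, 13)
obs 2: x=4 → posterior Gamma(12, 14)
obs 3: x=2 → posterior Gamma(14, 15)
obs 4: x=0 → posterior Gamma(14, 16)
obs 5: x=4 → posterior Gamma(18, 17)
obs 6: x=1 → posterior Gamma(19, 18)
obs 7: x=5 → posterior Gamma(24, 19)
obs 8: x=1 → posterior Gamma(25, 20)
obs 9: x=5 → posterior Gamma(30, 21)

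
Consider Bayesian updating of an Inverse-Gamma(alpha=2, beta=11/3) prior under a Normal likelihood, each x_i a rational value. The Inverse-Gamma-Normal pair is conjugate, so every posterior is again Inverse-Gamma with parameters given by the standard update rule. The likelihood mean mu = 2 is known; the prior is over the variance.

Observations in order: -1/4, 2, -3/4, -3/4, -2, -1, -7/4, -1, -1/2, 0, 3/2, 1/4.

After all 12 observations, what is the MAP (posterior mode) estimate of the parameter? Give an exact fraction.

obs 1: x=-1/4 → posterior Inverse-Gamma(5/2, 595/96)
obs 2: x=2 → posterior Inverse-Gamma(3, 595/96)
obs 3: x=-3/4 → posterior Inverse-Gamma(7/2, 479/48)
obs 4: x=-3/4 → posterior Inverse-Gamma(4, 1321/96)
obs 5: x=-2 → posterior Inverse-Gamma(9/2, 2089/96)
obs 6: x=-1 → posterior Inverse-Gamma(5, 2521/96)
obs 7: x=-7/4 → posterior Inverse-Gamma(11/2, 799/24)
obs 8: x=-1 → posterior Inverse-Gamma(6, 907/24)
obs 9: x=-1/2 → posterior Inverse-Gamma(13/2, 491/12)
obs 10: x=0 → posterior Inverse-Gamma(7, 515/12)
obs 11: x=3/2 → posterior Inverse-Gamma(15/2, 1033/24)
obs 12: x=1/4 → posterior Inverse-Gamma(8, 4279/96)

4279/864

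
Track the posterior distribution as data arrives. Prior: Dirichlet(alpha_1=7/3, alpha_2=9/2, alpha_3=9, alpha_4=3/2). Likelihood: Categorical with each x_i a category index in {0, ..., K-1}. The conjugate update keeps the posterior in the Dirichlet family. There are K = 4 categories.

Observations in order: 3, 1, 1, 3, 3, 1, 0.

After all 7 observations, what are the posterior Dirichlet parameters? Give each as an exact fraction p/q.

alpha_1=10/3, alpha_2=15/2, alpha_3=9, alpha_4=9/2

obs 1: x=3 → posterior Dirichlet(7/3, 9/2, 9, 5/2)
obs 2: x=1 → posterior Dirichlet(7/3, 11/2, 9, 5/2)
obs 3: x=1 → posterior Dirichlet(7/3, 13/2, 9, 5/2)
obs 4: x=3 → posterior Dirichlet(7/3, 13/2, 9, 7/2)
obs 5: x=3 → posterior Dirichlet(7/3, 13/2, 9, 9/2)
obs 6: x=1 → posterior Dirichlet(7/3, 15/2, 9, 9/2)
obs 7: x=0 → posterior Dirichlet(10/3, 15/2, 9, 9/2)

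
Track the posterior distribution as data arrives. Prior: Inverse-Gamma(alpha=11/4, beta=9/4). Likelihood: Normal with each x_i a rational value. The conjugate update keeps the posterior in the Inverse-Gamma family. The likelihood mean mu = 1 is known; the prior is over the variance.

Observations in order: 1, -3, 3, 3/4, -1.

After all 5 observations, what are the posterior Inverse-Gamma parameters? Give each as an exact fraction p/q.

obs 1: x=1 → posterior Inverse-Gamma(13/4, 9/4)
obs 2: x=-3 → posterior Inverse-Gamma(15/4, 41/4)
obs 3: x=3 → posterior Inverse-Gamma(17/4, 49/4)
obs 4: x=3/4 → posterior Inverse-Gamma(19/4, 393/32)
obs 5: x=-1 → posterior Inverse-Gamma(21/4, 457/32)

alpha=21/4, beta=457/32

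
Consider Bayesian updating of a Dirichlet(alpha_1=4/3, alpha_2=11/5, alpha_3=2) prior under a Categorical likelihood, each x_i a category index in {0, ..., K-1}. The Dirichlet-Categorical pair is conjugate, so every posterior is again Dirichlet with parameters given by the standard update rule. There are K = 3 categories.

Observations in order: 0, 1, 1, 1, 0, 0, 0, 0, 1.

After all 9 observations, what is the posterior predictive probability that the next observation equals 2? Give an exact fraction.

obs 1: x=0 → posterior Dirichlet(7/3, 11/5, 2)
obs 2: x=1 → posterior Dirichlet(7/3, 16/5, 2)
obs 3: x=1 → posterior Dirichlet(7/3, 21/5, 2)
obs 4: x=1 → posterior Dirichlet(7/3, 26/5, 2)
obs 5: x=0 → posterior Dirichlet(10/3, 26/5, 2)
obs 6: x=0 → posterior Dirichlet(13/3, 26/5, 2)
obs 7: x=0 → posterior Dirichlet(16/3, 26/5, 2)
obs 8: x=0 → posterior Dirichlet(19/3, 26/5, 2)
obs 9: x=1 → posterior Dirichlet(19/3, 31/5, 2)

15/109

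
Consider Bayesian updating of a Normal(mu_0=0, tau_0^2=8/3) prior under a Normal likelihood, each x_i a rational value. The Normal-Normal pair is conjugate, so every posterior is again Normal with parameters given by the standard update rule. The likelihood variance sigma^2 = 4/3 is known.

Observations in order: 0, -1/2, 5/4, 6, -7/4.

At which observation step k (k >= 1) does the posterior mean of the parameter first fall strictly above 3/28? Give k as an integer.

k = 3

obs 1: x=0 → posterior Normal(0, 8/9)
obs 2: x=-1/2 → posterior Normal(-1/5, 8/15)
obs 3: x=5/4 → posterior Normal(3/14, 8/21)
obs 4: x=6 → posterior Normal(3/2, 8/27)
obs 5: x=-7/4 → posterior Normal(10/11, 8/33)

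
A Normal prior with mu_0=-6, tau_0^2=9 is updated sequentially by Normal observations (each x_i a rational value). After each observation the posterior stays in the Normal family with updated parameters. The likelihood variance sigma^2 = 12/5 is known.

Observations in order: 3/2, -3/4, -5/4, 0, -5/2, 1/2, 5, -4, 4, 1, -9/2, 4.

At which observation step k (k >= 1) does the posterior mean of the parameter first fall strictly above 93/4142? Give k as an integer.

k = 7

obs 1: x=3/2 → posterior Normal(-3/38, 36/19)
obs 2: x=-3/4 → posterior Normal(-3/8, 18/17)
obs 3: x=-5/4 → posterior Normal(-9/14, 36/49)
obs 4: x=0 → posterior Normal(-63/128, 9/16)
obs 5: x=-5/2 → posterior Normal(-69/79, 36/79)
obs 6: x=1/2 → posterior Normal(-123/188, 18/47)
obs 7: x=5 → posterior Normal(27/218, 36/109)
obs 8: x=-4 → posterior Normal(-3/8, 9/31)
obs 9: x=4 → posterior Normal(27/278, 36/139)
obs 10: x=1 → posterior Normal(57/308, 18/77)
obs 11: x=-9/2 → posterior Normal(-3/13, 36/169)
obs 12: x=4 → posterior Normal(21/184, 9/46)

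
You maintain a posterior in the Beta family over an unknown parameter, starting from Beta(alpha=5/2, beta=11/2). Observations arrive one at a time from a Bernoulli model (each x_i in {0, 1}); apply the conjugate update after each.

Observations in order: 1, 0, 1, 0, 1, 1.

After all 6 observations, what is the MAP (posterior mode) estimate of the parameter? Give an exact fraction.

11/24

obs 1: x=1 → posterior Beta(7/2, 11/2)
obs 2: x=0 → posterior Beta(7/2, 13/2)
obs 3: x=1 → posterior Beta(9/2, 13/2)
obs 4: x=0 → posterior Beta(9/2, 15/2)
obs 5: x=1 → posterior Beta(11/2, 15/2)
obs 6: x=1 → posterior Beta(13/2, 15/2)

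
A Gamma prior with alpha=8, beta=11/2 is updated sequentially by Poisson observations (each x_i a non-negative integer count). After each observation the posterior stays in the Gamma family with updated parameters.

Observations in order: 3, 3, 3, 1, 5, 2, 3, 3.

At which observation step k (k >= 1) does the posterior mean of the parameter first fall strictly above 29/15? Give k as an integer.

k = 3

obs 1: x=3 → posterior Gamma(11, 13/2)
obs 2: x=3 → posterior Gamma(14, 15/2)
obs 3: x=3 → posterior Gamma(17, 17/2)
obs 4: x=1 → posterior Gamma(18, 19/2)
obs 5: x=5 → posterior Gamma(23, 21/2)
obs 6: x=2 → posterior Gamma(25, 23/2)
obs 7: x=3 → posterior Gamma(28, 25/2)
obs 8: x=3 → posterior Gamma(31, 27/2)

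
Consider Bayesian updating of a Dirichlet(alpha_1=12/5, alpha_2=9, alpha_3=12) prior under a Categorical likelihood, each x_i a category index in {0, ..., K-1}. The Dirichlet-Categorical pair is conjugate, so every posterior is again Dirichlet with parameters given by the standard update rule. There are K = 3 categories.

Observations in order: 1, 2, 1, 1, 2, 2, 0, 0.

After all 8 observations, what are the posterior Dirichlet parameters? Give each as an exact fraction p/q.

alpha_1=22/5, alpha_2=12, alpha_3=15

obs 1: x=1 → posterior Dirichlet(12/5, 10, 12)
obs 2: x=2 → posterior Dirichlet(12/5, 10, 13)
obs 3: x=1 → posterior Dirichlet(12/5, 11, 13)
obs 4: x=1 → posterior Dirichlet(12/5, 12, 13)
obs 5: x=2 → posterior Dirichlet(12/5, 12, 14)
obs 6: x=2 → posterior Dirichlet(12/5, 12, 15)
obs 7: x=0 → posterior Dirichlet(17/5, 12, 15)
obs 8: x=0 → posterior Dirichlet(22/5, 12, 15)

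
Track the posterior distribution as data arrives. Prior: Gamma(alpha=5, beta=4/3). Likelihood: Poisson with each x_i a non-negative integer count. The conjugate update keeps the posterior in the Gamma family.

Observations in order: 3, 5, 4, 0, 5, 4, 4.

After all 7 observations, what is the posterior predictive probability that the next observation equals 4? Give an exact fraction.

359360978474665415660638245753943920135498046875/1996563276160586905193891280015407364742439763968

obs 1: x=3 → posterior Gamma(8, 7/3)
obs 2: x=5 → posterior Gamma(13, 10/3)
obs 3: x=4 → posterior Gamma(17, 13/3)
obs 4: x=0 → posterior Gamma(17, 16/3)
obs 5: x=5 → posterior Gamma(22, 19/3)
obs 6: x=4 → posterior Gamma(26, 22/3)
obs 7: x=4 → posterior Gamma(30, 25/3)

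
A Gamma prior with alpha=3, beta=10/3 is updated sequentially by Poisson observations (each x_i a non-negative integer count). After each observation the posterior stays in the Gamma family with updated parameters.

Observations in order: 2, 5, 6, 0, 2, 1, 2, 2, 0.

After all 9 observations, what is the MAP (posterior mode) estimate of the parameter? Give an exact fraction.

obs 1: x=2 → posterior Gamma(5, 13/3)
obs 2: x=5 → posterior Gamma(10, 16/3)
obs 3: x=6 → posterior Gamma(16, 19/3)
obs 4: x=0 → posterior Gamma(16, 22/3)
obs 5: x=2 → posterior Gamma(18, 25/3)
obs 6: x=1 → posterior Gamma(19, 28/3)
obs 7: x=2 → posterior Gamma(21, 31/3)
obs 8: x=2 → posterior Gamma(23, 34/3)
obs 9: x=0 → posterior Gamma(23, 37/3)

66/37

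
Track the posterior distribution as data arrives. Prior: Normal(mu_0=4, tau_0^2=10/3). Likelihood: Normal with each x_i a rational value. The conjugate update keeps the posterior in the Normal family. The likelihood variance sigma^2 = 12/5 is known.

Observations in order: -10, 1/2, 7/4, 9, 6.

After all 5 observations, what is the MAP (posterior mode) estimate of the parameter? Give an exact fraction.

obs 1: x=-10 → posterior Normal(-178/43, 60/43)
obs 2: x=1/2 → posterior Normal(-331/136, 15/17)
obs 3: x=7/4 → posterior Normal(-487/372, 20/31)
obs 4: x=9 → posterior Normal(7/8, 30/59)
obs 5: x=6 → posterior Normal(1013/572, 60/143)

1013/572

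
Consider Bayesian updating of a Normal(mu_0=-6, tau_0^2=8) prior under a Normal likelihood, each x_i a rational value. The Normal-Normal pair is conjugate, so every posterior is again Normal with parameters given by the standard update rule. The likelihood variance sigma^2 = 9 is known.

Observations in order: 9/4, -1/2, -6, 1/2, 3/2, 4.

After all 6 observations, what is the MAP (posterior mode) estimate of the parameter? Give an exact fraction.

-40/57

obs 1: x=9/4 → posterior Normal(-36/17, 72/17)
obs 2: x=-1/2 → posterior Normal(-8/5, 72/25)
obs 3: x=-6 → posterior Normal(-8/3, 24/11)
obs 4: x=1/2 → posterior Normal(-84/41, 72/41)
obs 5: x=3/2 → posterior Normal(-72/49, 72/49)
obs 6: x=4 → posterior Normal(-40/57, 24/19)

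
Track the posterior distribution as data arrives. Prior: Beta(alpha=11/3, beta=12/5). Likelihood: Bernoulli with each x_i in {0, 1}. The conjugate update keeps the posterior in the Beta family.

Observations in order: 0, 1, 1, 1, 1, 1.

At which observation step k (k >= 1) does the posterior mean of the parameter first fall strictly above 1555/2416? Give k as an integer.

k = 4

obs 1: x=0 → posterior Beta(11/3, 17/5)
obs 2: x=1 → posterior Beta(14/3, 17/5)
obs 3: x=1 → posterior Beta(17/3, 17/5)
obs 4: x=1 → posterior Beta(20/3, 17/5)
obs 5: x=1 → posterior Beta(23/3, 17/5)
obs 6: x=1 → posterior Beta(26/3, 17/5)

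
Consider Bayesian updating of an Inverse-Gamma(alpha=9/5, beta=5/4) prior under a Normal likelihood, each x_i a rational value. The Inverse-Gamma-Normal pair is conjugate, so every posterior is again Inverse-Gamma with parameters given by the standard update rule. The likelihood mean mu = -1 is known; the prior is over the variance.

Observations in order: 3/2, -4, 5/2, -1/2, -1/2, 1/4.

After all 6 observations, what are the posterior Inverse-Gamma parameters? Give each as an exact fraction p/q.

alpha=24/5, beta=513/32

obs 1: x=3/2 → posterior Inverse-Gamma(23/10, 35/8)
obs 2: x=-4 → posterior Inverse-Gamma(14/5, 71/8)
obs 3: x=5/2 → posterior Inverse-Gamma(33/10, 15)
obs 4: x=-1/2 → posterior Inverse-Gamma(19/5, 121/8)
obs 5: x=-1/2 → posterior Inverse-Gamma(43/10, 61/4)
obs 6: x=1/4 → posterior Inverse-Gamma(24/5, 513/32)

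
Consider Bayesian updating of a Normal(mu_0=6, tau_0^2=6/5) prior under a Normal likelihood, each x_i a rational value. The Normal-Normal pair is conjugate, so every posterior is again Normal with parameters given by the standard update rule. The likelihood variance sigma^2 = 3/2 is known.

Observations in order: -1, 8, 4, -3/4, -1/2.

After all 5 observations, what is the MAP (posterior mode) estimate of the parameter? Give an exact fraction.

obs 1: x=-1 → posterior Normal(26/9, 2/3)
obs 2: x=8 → posterior Normal(58/13, 6/13)
obs 3: x=4 → posterior Normal(74/17, 6/17)
obs 4: x=-3/4 → posterior Normal(71/21, 2/7)
obs 5: x=-1/2 → posterior Normal(69/25, 6/25)

69/25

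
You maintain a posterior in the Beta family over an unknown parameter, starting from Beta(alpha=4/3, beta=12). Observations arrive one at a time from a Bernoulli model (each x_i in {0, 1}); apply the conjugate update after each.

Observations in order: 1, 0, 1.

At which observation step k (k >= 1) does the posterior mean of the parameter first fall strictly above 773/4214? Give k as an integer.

k = 3

obs 1: x=1 → posterior Beta(7/3, 12)
obs 2: x=0 → posterior Beta(7/3, 13)
obs 3: x=1 → posterior Beta(10/3, 13)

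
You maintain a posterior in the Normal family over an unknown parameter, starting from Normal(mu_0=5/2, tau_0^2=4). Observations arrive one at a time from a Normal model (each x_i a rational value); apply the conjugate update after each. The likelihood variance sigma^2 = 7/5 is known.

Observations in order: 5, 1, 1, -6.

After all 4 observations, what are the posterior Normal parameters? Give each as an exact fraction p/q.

obs 1: x=5 → posterior Normal(235/54, 28/27)
obs 2: x=1 → posterior Normal(275/94, 28/47)
obs 3: x=1 → posterior Normal(315/134, 28/67)
obs 4: x=-6 → posterior Normal(25/58, 28/87)

mu_0=25/58, tau_0^2=28/87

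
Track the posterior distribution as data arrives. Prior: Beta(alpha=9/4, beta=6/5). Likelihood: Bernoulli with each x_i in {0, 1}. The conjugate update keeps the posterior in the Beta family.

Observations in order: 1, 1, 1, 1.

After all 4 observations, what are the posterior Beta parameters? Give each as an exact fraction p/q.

obs 1: x=1 → posterior Beta(13/4, 6/5)
obs 2: x=1 → posterior Beta(17/4, 6/5)
obs 3: x=1 → posterior Beta(21/4, 6/5)
obs 4: x=1 → posterior Beta(25/4, 6/5)

alpha=25/4, beta=6/5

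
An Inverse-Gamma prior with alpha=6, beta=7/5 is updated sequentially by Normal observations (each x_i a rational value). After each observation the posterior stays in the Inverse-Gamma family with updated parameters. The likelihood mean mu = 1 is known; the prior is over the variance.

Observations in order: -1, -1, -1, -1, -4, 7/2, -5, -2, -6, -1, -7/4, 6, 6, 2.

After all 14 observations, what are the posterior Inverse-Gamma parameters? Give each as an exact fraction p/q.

alpha=13, beta=16529/160

obs 1: x=-1 → posterior Inverse-Gamma(13/2, 17/5)
obs 2: x=-1 → posterior Inverse-Gamma(7, 27/5)
obs 3: x=-1 → posterior Inverse-Gamma(15/2, 37/5)
obs 4: x=-1 → posterior Inverse-Gamma(8, 47/5)
obs 5: x=-4 → posterior Inverse-Gamma(17/2, 219/10)
obs 6: x=7/2 → posterior Inverse-Gamma(9, 1001/40)
obs 7: x=-5 → posterior Inverse-Gamma(19/2, 1721/40)
obs 8: x=-2 → posterior Inverse-Gamma(10, 1901/40)
obs 9: x=-6 → posterior Inverse-Gamma(21/2, 2881/40)
obs 10: x=-1 → posterior Inverse-Gamma(11, 2961/40)
obs 11: x=-7/4 → posterior Inverse-Gamma(23/2, 12449/160)
obs 12: x=6 → posterior Inverse-Gamma(12, 14449/160)
obs 13: x=6 → posterior Inverse-Gamma(25/2, 16449/160)
obs 14: x=2 → posterior Inverse-Gamma(13, 16529/160)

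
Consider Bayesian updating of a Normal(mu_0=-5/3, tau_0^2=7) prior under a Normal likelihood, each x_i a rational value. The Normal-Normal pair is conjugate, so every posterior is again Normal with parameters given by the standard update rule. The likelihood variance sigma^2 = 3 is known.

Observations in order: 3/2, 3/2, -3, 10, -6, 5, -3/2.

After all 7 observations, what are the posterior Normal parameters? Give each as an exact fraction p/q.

obs 1: x=3/2 → posterior Normal(11/20, 21/10)
obs 2: x=3/2 → posterior Normal(16/17, 21/17)
obs 3: x=-3 → posterior Normal(-5/24, 7/8)
obs 4: x=10 → posterior Normal(65/31, 21/31)
obs 5: x=-6 → posterior Normal(23/38, 21/38)
obs 6: x=5 → posterior Normal(58/45, 7/15)
obs 7: x=-3/2 → posterior Normal(95/104, 21/52)

mu_0=95/104, tau_0^2=21/52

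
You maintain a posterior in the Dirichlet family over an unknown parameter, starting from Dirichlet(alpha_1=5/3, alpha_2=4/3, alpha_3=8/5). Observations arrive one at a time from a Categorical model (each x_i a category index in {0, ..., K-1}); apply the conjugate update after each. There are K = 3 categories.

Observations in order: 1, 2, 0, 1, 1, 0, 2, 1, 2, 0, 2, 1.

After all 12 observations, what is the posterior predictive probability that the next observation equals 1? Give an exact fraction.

obs 1: x=1 → posterior Dirichlet(5/3, 7/3, 8/5)
obs 2: x=2 → posterior Dirichlet(5/3, 7/3, 13/5)
obs 3: x=0 → posterior Dirichlet(8/3, 7/3, 13/5)
obs 4: x=1 → posterior Dirichlet(8/3, 10/3, 13/5)
obs 5: x=1 → posterior Dirichlet(8/3, 13/3, 13/5)
obs 6: x=0 → posterior Dirichlet(11/3, 13/3, 13/5)
obs 7: x=2 → posterior Dirichlet(11/3, 13/3, 18/5)
obs 8: x=1 → posterior Dirichlet(11/3, 16/3, 18/5)
obs 9: x=2 → posterior Dirichlet(11/3, 16/3, 23/5)
obs 10: x=0 → posterior Dirichlet(14/3, 16/3, 23/5)
obs 11: x=2 → posterior Dirichlet(14/3, 16/3, 28/5)
obs 12: x=1 → posterior Dirichlet(14/3, 19/3, 28/5)

95/249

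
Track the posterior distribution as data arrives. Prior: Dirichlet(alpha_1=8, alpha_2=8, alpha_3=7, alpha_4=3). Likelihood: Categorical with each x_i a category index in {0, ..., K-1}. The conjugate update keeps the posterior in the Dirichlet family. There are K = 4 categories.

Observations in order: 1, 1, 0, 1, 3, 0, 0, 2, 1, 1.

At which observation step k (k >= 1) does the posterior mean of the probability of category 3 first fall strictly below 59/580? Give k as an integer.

k = 4

obs 1: x=1 → posterior Dirichlet(8, 9, 7, 3)
obs 2: x=1 → posterior Dirichlet(8, 10, 7, 3)
obs 3: x=0 → posterior Dirichlet(9, 10, 7, 3)
obs 4: x=1 → posterior Dirichlet(9, 11, 7, 3)
obs 5: x=3 → posterior Dirichlet(9, 11, 7, 4)
obs 6: x=0 → posterior Dirichlet(10, 11, 7, 4)
obs 7: x=0 → posterior Dirichlet(11, 11, 7, 4)
obs 8: x=2 → posterior Dirichlet(11, 11, 8, 4)
obs 9: x=1 → posterior Dirichlet(11, 12, 8, 4)
obs 10: x=1 → posterior Dirichlet(11, 13, 8, 4)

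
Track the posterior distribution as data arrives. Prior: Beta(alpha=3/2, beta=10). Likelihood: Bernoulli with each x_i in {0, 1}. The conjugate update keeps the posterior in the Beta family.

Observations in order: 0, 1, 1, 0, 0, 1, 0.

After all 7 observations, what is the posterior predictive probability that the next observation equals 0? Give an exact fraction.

28/37

obs 1: x=0 → posterior Beta(3/2, 11)
obs 2: x=1 → posterior Beta(5/2, 11)
obs 3: x=1 → posterior Beta(7/2, 11)
obs 4: x=0 → posterior Beta(7/2, 12)
obs 5: x=0 → posterior Beta(7/2, 13)
obs 6: x=1 → posterior Beta(9/2, 13)
obs 7: x=0 → posterior Beta(9/2, 14)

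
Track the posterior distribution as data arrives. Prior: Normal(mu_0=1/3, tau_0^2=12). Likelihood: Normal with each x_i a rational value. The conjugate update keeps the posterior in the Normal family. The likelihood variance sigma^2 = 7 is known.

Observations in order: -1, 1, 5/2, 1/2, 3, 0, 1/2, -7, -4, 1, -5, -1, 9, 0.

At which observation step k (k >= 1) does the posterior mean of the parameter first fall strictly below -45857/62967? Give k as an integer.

k = 12

obs 1: x=-1 → posterior Normal(-29/57, 84/19)
obs 2: x=1 → posterior Normal(7/93, 84/31)
obs 3: x=5/2 → posterior Normal(97/129, 84/43)
obs 4: x=1/2 → posterior Normal(23/33, 84/55)
obs 5: x=3 → posterior Normal(223/201, 84/67)
obs 6: x=0 → posterior Normal(223/237, 84/79)
obs 7: x=1/2 → posterior Normal(241/273, 12/13)
obs 8: x=-7 → posterior Normal(-11/309, 84/103)
obs 9: x=-4 → posterior Normal(-31/69, 84/115)
obs 10: x=1 → posterior Normal(-119/381, 84/127)
obs 11: x=-5 → posterior Normal(-299/417, 84/139)
obs 12: x=-1 → posterior Normal(-335/453, 84/151)
obs 13: x=9 → posterior Normal(-11/489, 84/163)
obs 14: x=0 → posterior Normal(-11/525, 12/25)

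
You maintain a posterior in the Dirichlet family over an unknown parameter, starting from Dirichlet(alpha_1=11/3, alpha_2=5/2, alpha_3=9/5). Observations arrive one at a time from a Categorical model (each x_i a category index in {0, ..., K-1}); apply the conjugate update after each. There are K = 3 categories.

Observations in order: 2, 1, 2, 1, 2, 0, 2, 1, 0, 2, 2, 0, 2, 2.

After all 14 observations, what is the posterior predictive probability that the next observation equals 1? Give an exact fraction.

165/659

obs 1: x=2 → posterior Dirichlet(11/3, 5/2, 14/5)
obs 2: x=1 → posterior Dirichlet(11/3, 7/2, 14/5)
obs 3: x=2 → posterior Dirichlet(11/3, 7/2, 19/5)
obs 4: x=1 → posterior Dirichlet(11/3, 9/2, 19/5)
obs 5: x=2 → posterior Dirichlet(11/3, 9/2, 24/5)
obs 6: x=0 → posterior Dirichlet(14/3, 9/2, 24/5)
obs 7: x=2 → posterior Dirichlet(14/3, 9/2, 29/5)
obs 8: x=1 → posterior Dirichlet(14/3, 11/2, 29/5)
obs 9: x=0 → posterior Dirichlet(17/3, 11/2, 29/5)
obs 10: x=2 → posterior Dirichlet(17/3, 11/2, 34/5)
obs 11: x=2 → posterior Dirichlet(17/3, 11/2, 39/5)
obs 12: x=0 → posterior Dirichlet(20/3, 11/2, 39/5)
obs 13: x=2 → posterior Dirichlet(20/3, 11/2, 44/5)
obs 14: x=2 → posterior Dirichlet(20/3, 11/2, 49/5)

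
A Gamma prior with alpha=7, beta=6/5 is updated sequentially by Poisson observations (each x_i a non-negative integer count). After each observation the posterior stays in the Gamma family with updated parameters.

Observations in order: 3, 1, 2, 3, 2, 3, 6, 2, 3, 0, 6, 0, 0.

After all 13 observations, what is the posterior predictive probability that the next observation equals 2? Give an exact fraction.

21718101927196639789287548096497998128104680895655037115031086179456726975/89906292792120874788147949975589435666380774469966651989925165698807496704

obs 1: x=3 → posterior Gamma(10, 11/5)
obs 2: x=1 → posterior Gamma(11, 16/5)
obs 3: x=2 → posterior Gamma(13, 21/5)
obs 4: x=3 → posterior Gamma(16, 26/5)
obs 5: x=2 → posterior Gamma(18, 31/5)
obs 6: x=3 → posterior Gamma(21, 36/5)
obs 7: x=6 → posterior Gamma(27, 41/5)
obs 8: x=2 → posterior Gamma(29, 46/5)
obs 9: x=3 → posterior Gamma(32, 51/5)
obs 10: x=0 → posterior Gamma(32, 56/5)
obs 11: x=6 → posterior Gamma(38, 61/5)
obs 12: x=0 → posterior Gamma(38, 66/5)
obs 13: x=0 → posterior Gamma(38, 71/5)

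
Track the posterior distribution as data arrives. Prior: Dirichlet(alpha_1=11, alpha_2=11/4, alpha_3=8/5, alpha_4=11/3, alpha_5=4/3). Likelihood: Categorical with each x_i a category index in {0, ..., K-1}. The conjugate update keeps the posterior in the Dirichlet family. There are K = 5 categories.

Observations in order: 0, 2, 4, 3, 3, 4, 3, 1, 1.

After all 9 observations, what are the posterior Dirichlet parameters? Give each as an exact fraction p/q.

obs 1: x=0 → posterior Dirichlet(12, 11/4, 8/5, 11/3, 4/3)
obs 2: x=2 → posterior Dirichlet(12, 11/4, 13/5, 11/3, 4/3)
obs 3: x=4 → posterior Dirichlet(12, 11/4, 13/5, 11/3, 7/3)
obs 4: x=3 → posterior Dirichlet(12, 11/4, 13/5, 14/3, 7/3)
obs 5: x=3 → posterior Dirichlet(12, 11/4, 13/5, 17/3, 7/3)
obs 6: x=4 → posterior Dirichlet(12, 11/4, 13/5, 17/3, 10/3)
obs 7: x=3 → posterior Dirichlet(12, 11/4, 13/5, 20/3, 10/3)
obs 8: x=1 → posterior Dirichlet(12, 15/4, 13/5, 20/3, 10/3)
obs 9: x=1 → posterior Dirichlet(12, 19/4, 13/5, 20/3, 10/3)

alpha_1=12, alpha_2=19/4, alpha_3=13/5, alpha_4=20/3, alpha_5=10/3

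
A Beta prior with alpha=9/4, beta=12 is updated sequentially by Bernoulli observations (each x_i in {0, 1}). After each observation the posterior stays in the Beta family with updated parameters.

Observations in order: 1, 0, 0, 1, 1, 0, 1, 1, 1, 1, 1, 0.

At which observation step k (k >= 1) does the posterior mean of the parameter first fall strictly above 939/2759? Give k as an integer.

k = 9

obs 1: x=1 → posterior Beta(13/4, 12)
obs 2: x=0 → posterior Beta(13/4, 13)
obs 3: x=0 → posterior Beta(13/4, 14)
obs 4: x=1 → posterior Beta(17/4, 14)
obs 5: x=1 → posterior Beta(21/4, 14)
obs 6: x=0 → posterior Beta(21/4, 15)
obs 7: x=1 → posterior Beta(25/4, 15)
obs 8: x=1 → posterior Beta(29/4, 15)
obs 9: x=1 → posterior Beta(33/4, 15)
obs 10: x=1 → posterior Beta(37/4, 15)
obs 11: x=1 → posterior Beta(41/4, 15)
obs 12: x=0 → posterior Beta(41/4, 16)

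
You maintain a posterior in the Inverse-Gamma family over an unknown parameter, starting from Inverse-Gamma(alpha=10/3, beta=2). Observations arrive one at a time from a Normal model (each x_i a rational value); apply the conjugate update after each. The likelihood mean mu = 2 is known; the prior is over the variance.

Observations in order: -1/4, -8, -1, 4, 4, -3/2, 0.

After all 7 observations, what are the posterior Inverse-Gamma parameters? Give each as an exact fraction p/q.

alpha=41/6, beta=2277/32

obs 1: x=-1/4 → posterior Inverse-Gamma(23/6, 145/32)
obs 2: x=-8 → posterior Inverse-Gamma(13/3, 1745/32)
obs 3: x=-1 → posterior Inverse-Gamma(29/6, 1889/32)
obs 4: x=4 → posterior Inverse-Gamma(16/3, 1953/32)
obs 5: x=4 → posterior Inverse-Gamma(35/6, 2017/32)
obs 6: x=-3/2 → posterior Inverse-Gamma(19/3, 2213/32)
obs 7: x=0 → posterior Inverse-Gamma(41/6, 2277/32)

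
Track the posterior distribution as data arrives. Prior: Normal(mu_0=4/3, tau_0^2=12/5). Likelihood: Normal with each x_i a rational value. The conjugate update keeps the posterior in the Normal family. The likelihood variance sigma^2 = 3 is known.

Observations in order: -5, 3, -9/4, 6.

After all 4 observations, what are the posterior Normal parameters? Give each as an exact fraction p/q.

obs 1: x=-5 → posterior Normal(-40/27, 4/3)
obs 2: x=3 → posterior Normal(-4/39, 12/13)
obs 3: x=-9/4 → posterior Normal(-31/51, 12/17)
obs 4: x=6 → posterior Normal(41/63, 4/7)

mu_0=41/63, tau_0^2=4/7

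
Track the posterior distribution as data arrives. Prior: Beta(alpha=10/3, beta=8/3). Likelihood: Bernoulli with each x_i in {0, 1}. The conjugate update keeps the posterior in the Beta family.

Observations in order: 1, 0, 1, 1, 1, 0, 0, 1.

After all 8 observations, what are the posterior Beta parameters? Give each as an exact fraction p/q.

alpha=25/3, beta=17/3

obs 1: x=1 → posterior Beta(13/3, 8/3)
obs 2: x=0 → posterior Beta(13/3, 11/3)
obs 3: x=1 → posterior Beta(16/3, 11/3)
obs 4: x=1 → posterior Beta(19/3, 11/3)
obs 5: x=1 → posterior Beta(22/3, 11/3)
obs 6: x=0 → posterior Beta(22/3, 14/3)
obs 7: x=0 → posterior Beta(22/3, 17/3)
obs 8: x=1 → posterior Beta(25/3, 17/3)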